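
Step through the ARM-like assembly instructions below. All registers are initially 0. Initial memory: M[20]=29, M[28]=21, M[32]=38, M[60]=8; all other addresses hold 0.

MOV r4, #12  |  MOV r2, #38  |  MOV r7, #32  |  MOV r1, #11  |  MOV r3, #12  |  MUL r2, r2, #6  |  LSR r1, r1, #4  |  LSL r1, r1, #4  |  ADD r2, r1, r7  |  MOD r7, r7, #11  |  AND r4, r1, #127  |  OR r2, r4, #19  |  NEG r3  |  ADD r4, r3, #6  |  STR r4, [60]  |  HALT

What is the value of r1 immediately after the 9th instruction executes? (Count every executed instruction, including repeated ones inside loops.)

0

after MOV r4, #12: r4=12
after MOV r2, #38: r2=38
after MOV r7, #32: r7=32
after MOV r1, #11: r1=11
after MOV r3, #12: r3=12
after MUL r2, r2, #6: r2=38*6=228
after LSR r1, r1, #4: r1=11>>4=0
after LSL r1, r1, #4: r1=0<<4=0
after ADD r2, r1, r7: r2=0+32=32
After step 9: r1 = 0.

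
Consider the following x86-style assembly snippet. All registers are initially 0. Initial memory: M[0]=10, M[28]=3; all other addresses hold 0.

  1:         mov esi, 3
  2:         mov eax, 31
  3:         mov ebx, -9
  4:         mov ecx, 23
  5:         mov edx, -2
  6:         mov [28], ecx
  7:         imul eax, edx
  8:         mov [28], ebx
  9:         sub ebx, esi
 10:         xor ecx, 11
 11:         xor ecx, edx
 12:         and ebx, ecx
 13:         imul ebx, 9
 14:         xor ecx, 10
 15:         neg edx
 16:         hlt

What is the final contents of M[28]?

after mov esi, 3: esi=3
after mov eax, 31: eax=31
after mov ebx, -9: ebx=-9
after mov ecx, 23: ecx=23
after mov edx, -2: edx=-2
mov [28], ecx → M[28]=23
after imul eax, edx: eax=31*(-2)=-62
mov [28], ebx → M[28]=-9
after sub ebx, esi: ebx=(-9)-3=-12
after xor ecx, 11: ecx=23^11=28
after xor ecx, edx: ecx=28^(-2)=-30
after and ebx, ecx: ebx=(-12)&(-30)=-32
after imul ebx, 9: ebx=(-32)*9=-288
after xor ecx, 10: ecx=(-30)^10=-24
after neg edx: edx=-(-2)=2
halt.

-9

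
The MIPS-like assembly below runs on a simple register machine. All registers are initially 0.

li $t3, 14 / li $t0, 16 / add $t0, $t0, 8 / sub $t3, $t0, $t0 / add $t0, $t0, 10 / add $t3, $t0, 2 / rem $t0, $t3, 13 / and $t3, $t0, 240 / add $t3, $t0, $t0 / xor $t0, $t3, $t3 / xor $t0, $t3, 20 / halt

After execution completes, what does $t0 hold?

0

li $t3, 14 → $t3=14
li $t0, 16 → $t0=16
add $t0, $t0, 8 → $t0=16+8=24
sub $t3, $t0, $t0 → $t3=24-24=0
add $t0, $t0, 10 → $t0=24+10=34
add $t3, $t0, 2 → $t3=34+2=36
rem $t0, $t3, 13 → $t0=36%13=10
and $t3, $t0, 240 → $t3=10&240=0
add $t3, $t0, $t0 → $t3=10+10=20
xor $t0, $t3, $t3 → $t0=20^20=0
xor $t0, $t3, 20 → $t0=20^20=0
halt.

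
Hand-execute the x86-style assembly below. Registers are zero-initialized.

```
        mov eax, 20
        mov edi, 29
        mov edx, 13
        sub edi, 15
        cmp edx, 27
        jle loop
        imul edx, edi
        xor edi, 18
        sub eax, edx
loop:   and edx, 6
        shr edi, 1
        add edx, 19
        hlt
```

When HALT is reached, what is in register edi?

eax=20
edi=29
edx=13
edi=29-15=14
cmp edx, 27  (cmp 13,27)
jle loop: taken
edx=13&6=4
edi=14>>1=7
edx=4+19=23
halt.

7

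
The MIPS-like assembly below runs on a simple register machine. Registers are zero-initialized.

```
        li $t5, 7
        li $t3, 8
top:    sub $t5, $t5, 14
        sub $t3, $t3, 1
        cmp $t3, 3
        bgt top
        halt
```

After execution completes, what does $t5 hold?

-63

after li $t5, 7: $t5=7
after li $t3, 8: $t3=8
after sub $t5, $t5, 14: $t5=7-14=-7
after sub $t3, $t3, 1: $t3=8-1=7
cmp $t3, 3  (cmp 7,3)
bgt top: taken
after sub $t5, $t5, 14: $t5=(-7)-14=-21
after sub $t3, $t3, 1: $t3=7-1=6
cmp $t3, 3  (cmp 6,3)
bgt top: taken
after sub $t5, $t5, 14: $t5=(-21)-14=-35
after sub $t3, $t3, 1: $t3=6-1=5
cmp $t3, 3  (cmp 5,3)
bgt top: taken
after sub $t5, $t5, 14: $t5=(-35)-14=-49
after sub $t3, $t3, 1: $t3=5-1=4
cmp $t3, 3  (cmp 4,3)
bgt top: taken
after sub $t5, $t5, 14: $t5=(-49)-14=-63
after sub $t3, $t3, 1: $t3=4-1=3
cmp $t3, 3  (cmp 3,3)
bgt top: not taken
halt.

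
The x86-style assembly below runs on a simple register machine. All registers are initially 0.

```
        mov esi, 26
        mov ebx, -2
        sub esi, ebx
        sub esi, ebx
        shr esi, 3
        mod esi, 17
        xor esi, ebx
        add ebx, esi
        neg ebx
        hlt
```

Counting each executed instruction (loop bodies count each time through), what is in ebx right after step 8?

after mov esi, 26: esi=26
after mov ebx, -2: ebx=-2
after sub esi, ebx: esi=26-(-2)=28
after sub esi, ebx: esi=28-(-2)=30
after shr esi, 3: esi=30>>3=3
after mod esi, 17: esi=3%17=3
after xor esi, ebx: esi=3^(-2)=-3
after add ebx, esi: ebx=(-2)+(-3)=-5
After step 8: ebx = -5.

-5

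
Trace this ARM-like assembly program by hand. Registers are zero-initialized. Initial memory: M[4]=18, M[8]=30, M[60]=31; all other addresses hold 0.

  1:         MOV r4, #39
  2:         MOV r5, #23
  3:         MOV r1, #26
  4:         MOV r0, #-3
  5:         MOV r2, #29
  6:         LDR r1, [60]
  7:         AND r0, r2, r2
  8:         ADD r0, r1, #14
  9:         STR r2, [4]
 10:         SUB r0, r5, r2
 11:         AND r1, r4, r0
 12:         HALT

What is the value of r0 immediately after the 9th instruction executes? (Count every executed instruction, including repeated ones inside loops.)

45

after MOV r4, #39: r4=39
after MOV r5, #23: r5=23
after MOV r1, #26: r1=26
after MOV r0, #-3: r0=-3
after MOV r2, #29: r2=29
after LDR r1, [60]: r1=M[60]=31
after AND r0, r2, r2: r0=29&29=29
after ADD r0, r1, #14: r0=31+14=45
STR r2, [4] → M[4]=29
After step 9: r0 = 45.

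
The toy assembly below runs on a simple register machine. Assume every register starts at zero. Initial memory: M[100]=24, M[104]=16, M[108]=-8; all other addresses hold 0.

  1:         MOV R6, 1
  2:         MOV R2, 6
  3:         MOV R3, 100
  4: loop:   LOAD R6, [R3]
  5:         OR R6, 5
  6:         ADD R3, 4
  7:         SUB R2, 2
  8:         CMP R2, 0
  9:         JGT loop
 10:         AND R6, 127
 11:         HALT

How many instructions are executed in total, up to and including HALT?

23

R6=1
R2=6
R3=100
R6=M[100]=24
R6=24|5=29
R3=100+4=104
R2=6-2=4
CMP R2, 0  (cmp 4,0)
JGT loop: taken
R6=M[104]=16
R6=16|5=21
R3=104+4=108
R2=4-2=2
CMP R2, 0  (cmp 2,0)
JGT loop: taken
R6=M[108]=-8
R6=(-8)|5=-3
R3=108+4=112
R2=2-2=0
CMP R2, 0  (cmp 0,0)
JGT loop: not taken
R6=(-3)&127=125
halt.
Total executed instructions: 23.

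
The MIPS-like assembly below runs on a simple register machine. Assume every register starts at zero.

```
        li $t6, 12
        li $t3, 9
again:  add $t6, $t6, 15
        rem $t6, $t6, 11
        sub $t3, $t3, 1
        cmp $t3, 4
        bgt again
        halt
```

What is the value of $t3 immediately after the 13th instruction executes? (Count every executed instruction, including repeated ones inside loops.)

7

li $t6, 12 → $t6=12
li $t3, 9 → $t3=9
add $t6, $t6, 15 → $t6=12+15=27
rem $t6, $t6, 11 → $t6=27%11=5
sub $t3, $t3, 1 → $t3=9-1=8
cmp $t3, 4  (cmp 8,4)
bgt again: taken
add $t6, $t6, 15 → $t6=5+15=20
rem $t6, $t6, 11 → $t6=20%11=9
sub $t3, $t3, 1 → $t3=8-1=7
cmp $t3, 4  (cmp 7,4)
bgt again: taken
add $t6, $t6, 15 → $t6=9+15=24
After step 13: $t3 = 7.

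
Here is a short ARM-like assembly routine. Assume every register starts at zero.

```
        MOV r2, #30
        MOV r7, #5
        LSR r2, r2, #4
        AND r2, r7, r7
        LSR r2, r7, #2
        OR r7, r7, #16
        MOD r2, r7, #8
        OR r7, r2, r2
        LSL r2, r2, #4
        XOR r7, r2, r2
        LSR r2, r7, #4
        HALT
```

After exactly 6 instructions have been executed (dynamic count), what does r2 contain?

1

r2=30
r7=5
r2=30>>4=1
r2=5&5=5
r2=5>>2=1
r7=5|16=21
After step 6: r2 = 1.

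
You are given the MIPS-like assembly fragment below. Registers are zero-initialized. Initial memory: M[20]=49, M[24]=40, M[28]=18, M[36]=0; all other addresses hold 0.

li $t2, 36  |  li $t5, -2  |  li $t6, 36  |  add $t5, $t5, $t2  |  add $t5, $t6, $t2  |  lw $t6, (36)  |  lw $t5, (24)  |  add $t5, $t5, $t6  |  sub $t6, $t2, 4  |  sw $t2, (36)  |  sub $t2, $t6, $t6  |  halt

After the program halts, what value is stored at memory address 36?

$t2=36
$t5=-2
$t6=36
$t5=(-2)+36=34
$t5=36+36=72
$t6=M[36]=0
$t5=M[24]=40
$t5=40+0=40
$t6=36-4=32
sw $t2, (36) → M[36]=36
$t2=32-32=0
halt.

36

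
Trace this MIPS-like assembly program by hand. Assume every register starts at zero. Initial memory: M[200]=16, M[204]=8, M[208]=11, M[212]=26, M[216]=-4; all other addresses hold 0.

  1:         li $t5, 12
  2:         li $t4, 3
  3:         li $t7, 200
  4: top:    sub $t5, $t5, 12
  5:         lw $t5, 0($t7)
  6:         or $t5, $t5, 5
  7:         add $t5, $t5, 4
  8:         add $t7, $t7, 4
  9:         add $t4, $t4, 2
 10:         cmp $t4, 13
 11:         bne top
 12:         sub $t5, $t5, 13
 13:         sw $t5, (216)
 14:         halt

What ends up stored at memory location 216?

-12

$t5=12
$t4=3
$t7=200
$t5=12-12=0
$t5=M[200]=16
$t5=16|5=21
$t5=21+4=25
$t7=200+4=204
$t4=3+2=5
cmp $t4, 13  (cmp 5,13)
bne top: taken
$t5=25-12=13
$t5=M[204]=8
$t5=8|5=13
$t5=13+4=17
$t7=204+4=208
$t4=5+2=7
cmp $t4, 13  (cmp 7,13)
bne top: taken
$t5=17-12=5
$t5=M[208]=11
$t5=11|5=15
$t5=15+4=19
$t7=208+4=212
$t4=7+2=9
cmp $t4, 13  (cmp 9,13)
bne top: taken
$t5=19-12=7
$t5=M[212]=26
$t5=26|5=31
$t5=31+4=35
$t7=212+4=216
$t4=9+2=11
cmp $t4, 13  (cmp 11,13)
bne top: taken
$t5=35-12=23
$t5=M[216]=-4
$t5=(-4)|5=-3
$t5=(-3)+4=1
$t7=216+4=220
$t4=11+2=13
cmp $t4, 13  (cmp 13,13)
bne top: not taken
$t5=1-13=-12
sw $t5, (216) → M[216]=-12
halt.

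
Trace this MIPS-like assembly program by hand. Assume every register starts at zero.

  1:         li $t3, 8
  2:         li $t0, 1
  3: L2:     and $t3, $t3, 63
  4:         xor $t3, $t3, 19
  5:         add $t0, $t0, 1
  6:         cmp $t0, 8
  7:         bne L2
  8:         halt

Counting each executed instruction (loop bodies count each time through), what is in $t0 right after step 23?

5

li $t3, 8 → $t3=8
li $t0, 1 → $t0=1
and $t3, $t3, 63 → $t3=8&63=8
xor $t3, $t3, 19 → $t3=8^19=27
add $t0, $t0, 1 → $t0=1+1=2
cmp $t0, 8  (cmp 2,8)
bne L2: taken
and $t3, $t3, 63 → $t3=27&63=27
xor $t3, $t3, 19 → $t3=27^19=8
add $t0, $t0, 1 → $t0=2+1=3
cmp $t0, 8  (cmp 3,8)
bne L2: taken
and $t3, $t3, 63 → $t3=8&63=8
xor $t3, $t3, 19 → $t3=8^19=27
add $t0, $t0, 1 → $t0=3+1=4
cmp $t0, 8  (cmp 4,8)
bne L2: taken
and $t3, $t3, 63 → $t3=27&63=27
xor $t3, $t3, 19 → $t3=27^19=8
add $t0, $t0, 1 → $t0=4+1=5
cmp $t0, 8  (cmp 5,8)
bne L2: taken
and $t3, $t3, 63 → $t3=8&63=8
After step 23: $t0 = 5.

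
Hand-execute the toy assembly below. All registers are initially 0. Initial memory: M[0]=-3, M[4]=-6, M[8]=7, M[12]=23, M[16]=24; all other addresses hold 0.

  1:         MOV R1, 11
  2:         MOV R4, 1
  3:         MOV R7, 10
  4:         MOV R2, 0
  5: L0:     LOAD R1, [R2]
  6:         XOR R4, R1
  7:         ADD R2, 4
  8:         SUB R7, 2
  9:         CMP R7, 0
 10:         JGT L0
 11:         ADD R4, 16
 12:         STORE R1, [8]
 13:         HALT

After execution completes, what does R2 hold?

20

after MOV R1, 11: R1=11
after MOV R4, 1: R4=1
after MOV R7, 10: R7=10
after MOV R2, 0: R2=0
after LOAD R1, [R2]: R1=M[0]=-3
after XOR R4, R1: R4=1^(-3)=-4
after ADD R2, 4: R2=0+4=4
after SUB R7, 2: R7=10-2=8
CMP R7, 0  (cmp 8,0)
JGT L0: taken
after LOAD R1, [R2]: R1=M[4]=-6
after XOR R4, R1: R4=(-4)^(-6)=6
after ADD R2, 4: R2=4+4=8
after SUB R7, 2: R7=8-2=6
CMP R7, 0  (cmp 6,0)
JGT L0: taken
after LOAD R1, [R2]: R1=M[8]=7
after XOR R4, R1: R4=6^7=1
after ADD R2, 4: R2=8+4=12
after SUB R7, 2: R7=6-2=4
CMP R7, 0  (cmp 4,0)
JGT L0: taken
after LOAD R1, [R2]: R1=M[12]=23
after XOR R4, R1: R4=1^23=22
after ADD R2, 4: R2=12+4=16
after SUB R7, 2: R7=4-2=2
CMP R7, 0  (cmp 2,0)
JGT L0: taken
after LOAD R1, [R2]: R1=M[16]=24
after XOR R4, R1: R4=22^24=14
after ADD R2, 4: R2=16+4=20
after SUB R7, 2: R7=2-2=0
CMP R7, 0  (cmp 0,0)
JGT L0: not taken
after ADD R4, 16: R4=14+16=30
STORE R1, [8] → M[8]=24
halt.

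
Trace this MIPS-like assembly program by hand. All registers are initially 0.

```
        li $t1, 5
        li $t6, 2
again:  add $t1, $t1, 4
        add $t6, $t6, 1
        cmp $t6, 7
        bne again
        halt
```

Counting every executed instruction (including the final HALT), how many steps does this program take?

23

$t1=5
$t6=2
$t1=5+4=9
$t6=2+1=3
cmp $t6, 7  (cmp 3,7)
bne again: taken
$t1=9+4=13
$t6=3+1=4
cmp $t6, 7  (cmp 4,7)
bne again: taken
$t1=13+4=17
$t6=4+1=5
cmp $t6, 7  (cmp 5,7)
bne again: taken
$t1=17+4=21
$t6=5+1=6
cmp $t6, 7  (cmp 6,7)
bne again: taken
$t1=21+4=25
$t6=6+1=7
cmp $t6, 7  (cmp 7,7)
bne again: not taken
halt.
Total executed instructions: 23.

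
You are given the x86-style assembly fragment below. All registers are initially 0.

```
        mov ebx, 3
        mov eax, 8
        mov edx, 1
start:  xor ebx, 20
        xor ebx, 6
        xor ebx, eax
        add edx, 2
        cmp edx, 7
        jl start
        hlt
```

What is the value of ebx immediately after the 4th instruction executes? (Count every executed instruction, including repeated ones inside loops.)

23

ebx=3
eax=8
edx=1
ebx=3^20=23
After step 4: ebx = 23.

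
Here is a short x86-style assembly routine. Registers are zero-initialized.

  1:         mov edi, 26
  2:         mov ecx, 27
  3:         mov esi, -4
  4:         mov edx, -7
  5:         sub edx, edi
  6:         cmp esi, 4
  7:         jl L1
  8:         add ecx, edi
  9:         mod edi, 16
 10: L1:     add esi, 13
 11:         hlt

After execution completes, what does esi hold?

edi=26
ecx=27
esi=-4
edx=-7
edx=(-7)-26=-33
cmp esi, 4  (cmp -4,4)
jl L1: taken
esi=(-4)+13=9
halt.

9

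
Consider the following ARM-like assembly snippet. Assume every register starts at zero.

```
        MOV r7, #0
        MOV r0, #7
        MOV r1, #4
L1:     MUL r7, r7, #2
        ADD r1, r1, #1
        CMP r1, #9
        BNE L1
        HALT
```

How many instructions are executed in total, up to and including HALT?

after MOV r7, #0: r7=0
after MOV r0, #7: r0=7
after MOV r1, #4: r1=4
after MUL r7, r7, #2: r7=0*2=0
after ADD r1, r1, #1: r1=4+1=5
CMP r1, #9  (cmp 5,9)
BNE L1: taken
after MUL r7, r7, #2: r7=0*2=0
after ADD r1, r1, #1: r1=5+1=6
CMP r1, #9  (cmp 6,9)
BNE L1: taken
after MUL r7, r7, #2: r7=0*2=0
after ADD r1, r1, #1: r1=6+1=7
CMP r1, #9  (cmp 7,9)
BNE L1: taken
after MUL r7, r7, #2: r7=0*2=0
after ADD r1, r1, #1: r1=7+1=8
CMP r1, #9  (cmp 8,9)
BNE L1: taken
after MUL r7, r7, #2: r7=0*2=0
after ADD r1, r1, #1: r1=8+1=9
CMP r1, #9  (cmp 9,9)
BNE L1: not taken
halt.
Total executed instructions: 24.

24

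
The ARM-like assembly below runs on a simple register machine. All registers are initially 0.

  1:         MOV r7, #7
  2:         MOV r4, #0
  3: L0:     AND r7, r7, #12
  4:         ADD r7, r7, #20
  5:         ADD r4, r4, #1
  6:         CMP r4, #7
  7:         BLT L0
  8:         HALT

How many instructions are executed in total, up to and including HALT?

MOV r7, #7 → r7=7
MOV r4, #0 → r4=0
AND r7, r7, #12 → r7=7&12=4
ADD r7, r7, #20 → r7=4+20=24
ADD r4, r4, #1 → r4=0+1=1
CMP r4, #7  (cmp 1,7)
BLT L0: taken
AND r7, r7, #12 → r7=24&12=8
ADD r7, r7, #20 → r7=8+20=28
ADD r4, r4, #1 → r4=1+1=2
CMP r4, #7  (cmp 2,7)
BLT L0: taken
AND r7, r7, #12 → r7=28&12=12
ADD r7, r7, #20 → r7=12+20=32
ADD r4, r4, #1 → r4=2+1=3
CMP r4, #7  (cmp 3,7)
BLT L0: taken
AND r7, r7, #12 → r7=32&12=0
ADD r7, r7, #20 → r7=0+20=20
ADD r4, r4, #1 → r4=3+1=4
CMP r4, #7  (cmp 4,7)
BLT L0: taken
AND r7, r7, #12 → r7=20&12=4
ADD r7, r7, #20 → r7=4+20=24
ADD r4, r4, #1 → r4=4+1=5
CMP r4, #7  (cmp 5,7)
BLT L0: taken
AND r7, r7, #12 → r7=24&12=8
ADD r7, r7, #20 → r7=8+20=28
ADD r4, r4, #1 → r4=5+1=6
CMP r4, #7  (cmp 6,7)
BLT L0: taken
AND r7, r7, #12 → r7=28&12=12
ADD r7, r7, #20 → r7=12+20=32
ADD r4, r4, #1 → r4=6+1=7
CMP r4, #7  (cmp 7,7)
BLT L0: not taken
halt.
Total executed instructions: 38.

38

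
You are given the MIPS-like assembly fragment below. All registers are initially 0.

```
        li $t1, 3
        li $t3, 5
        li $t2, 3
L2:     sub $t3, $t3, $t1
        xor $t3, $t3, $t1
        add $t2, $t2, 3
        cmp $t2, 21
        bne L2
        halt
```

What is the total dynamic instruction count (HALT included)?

34

after li $t1, 3: $t1=3
after li $t3, 5: $t3=5
after li $t2, 3: $t2=3
after sub $t3, $t3, $t1: $t3=5-3=2
after xor $t3, $t3, $t1: $t3=2^3=1
after add $t2, $t2, 3: $t2=3+3=6
cmp $t2, 21  (cmp 6,21)
bne L2: taken
after sub $t3, $t3, $t1: $t3=1-3=-2
after xor $t3, $t3, $t1: $t3=(-2)^3=-3
after add $t2, $t2, 3: $t2=6+3=9
cmp $t2, 21  (cmp 9,21)
bne L2: taken
after sub $t3, $t3, $t1: $t3=(-3)-3=-6
after xor $t3, $t3, $t1: $t3=(-6)^3=-7
after add $t2, $t2, 3: $t2=9+3=12
cmp $t2, 21  (cmp 12,21)
bne L2: taken
after sub $t3, $t3, $t1: $t3=(-7)-3=-10
after xor $t3, $t3, $t1: $t3=(-10)^3=-11
after add $t2, $t2, 3: $t2=12+3=15
cmp $t2, 21  (cmp 15,21)
bne L2: taken
after sub $t3, $t3, $t1: $t3=(-11)-3=-14
after xor $t3, $t3, $t1: $t3=(-14)^3=-15
after add $t2, $t2, 3: $t2=15+3=18
cmp $t2, 21  (cmp 18,21)
bne L2: taken
after sub $t3, $t3, $t1: $t3=(-15)-3=-18
after xor $t3, $t3, $t1: $t3=(-18)^3=-19
after add $t2, $t2, 3: $t2=18+3=21
cmp $t2, 21  (cmp 21,21)
bne L2: not taken
halt.
Total executed instructions: 34.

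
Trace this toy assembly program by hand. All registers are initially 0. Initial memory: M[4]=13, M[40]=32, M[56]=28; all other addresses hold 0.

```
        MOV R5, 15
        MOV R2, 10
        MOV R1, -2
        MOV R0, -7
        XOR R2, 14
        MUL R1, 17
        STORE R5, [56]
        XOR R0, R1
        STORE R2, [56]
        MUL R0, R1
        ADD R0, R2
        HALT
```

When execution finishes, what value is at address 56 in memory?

after MOV R5, 15: R5=15
after MOV R2, 10: R2=10
after MOV R1, -2: R1=-2
after MOV R0, -7: R0=-7
after XOR R2, 14: R2=10^14=4
after MUL R1, 17: R1=(-2)*17=-34
STORE R5, [56] → M[56]=15
after XOR R0, R1: R0=(-7)^(-34)=39
STORE R2, [56] → M[56]=4
after MUL R0, R1: R0=39*(-34)=-1326
after ADD R0, R2: R0=(-1326)+4=-1322
halt.

4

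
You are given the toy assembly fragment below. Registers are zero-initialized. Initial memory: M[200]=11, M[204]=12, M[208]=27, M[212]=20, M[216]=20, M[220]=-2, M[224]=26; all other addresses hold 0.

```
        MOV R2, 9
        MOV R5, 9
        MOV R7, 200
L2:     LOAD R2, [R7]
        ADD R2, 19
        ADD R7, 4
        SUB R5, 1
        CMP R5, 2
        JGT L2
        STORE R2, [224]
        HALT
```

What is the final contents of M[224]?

after MOV R2, 9: R2=9
after MOV R5, 9: R5=9
after MOV R7, 200: R7=200
after LOAD R2, [R7]: R2=M[200]=11
after ADD R2, 19: R2=11+19=30
after ADD R7, 4: R7=200+4=204
after SUB R5, 1: R5=9-1=8
CMP R5, 2  (cmp 8,2)
JGT L2: taken
after LOAD R2, [R7]: R2=M[204]=12
after ADD R2, 19: R2=12+19=31
after ADD R7, 4: R7=204+4=208
after SUB R5, 1: R5=8-1=7
CMP R5, 2  (cmp 7,2)
JGT L2: taken
after LOAD R2, [R7]: R2=M[208]=27
after ADD R2, 19: R2=27+19=46
after ADD R7, 4: R7=208+4=212
after SUB R5, 1: R5=7-1=6
CMP R5, 2  (cmp 6,2)
JGT L2: taken
after LOAD R2, [R7]: R2=M[212]=20
after ADD R2, 19: R2=20+19=39
after ADD R7, 4: R7=212+4=216
after SUB R5, 1: R5=6-1=5
CMP R5, 2  (cmp 5,2)
JGT L2: taken
after LOAD R2, [R7]: R2=M[216]=20
after ADD R2, 19: R2=20+19=39
after ADD R7, 4: R7=216+4=220
after SUB R5, 1: R5=5-1=4
CMP R5, 2  (cmp 4,2)
JGT L2: taken
after LOAD R2, [R7]: R2=M[220]=-2
after ADD R2, 19: R2=(-2)+19=17
after ADD R7, 4: R7=220+4=224
after SUB R5, 1: R5=4-1=3
CMP R5, 2  (cmp 3,2)
JGT L2: taken
after LOAD R2, [R7]: R2=M[224]=26
after ADD R2, 19: R2=26+19=45
after ADD R7, 4: R7=224+4=228
after SUB R5, 1: R5=3-1=2
CMP R5, 2  (cmp 2,2)
JGT L2: not taken
STORE R2, [224] → M[224]=45
halt.

45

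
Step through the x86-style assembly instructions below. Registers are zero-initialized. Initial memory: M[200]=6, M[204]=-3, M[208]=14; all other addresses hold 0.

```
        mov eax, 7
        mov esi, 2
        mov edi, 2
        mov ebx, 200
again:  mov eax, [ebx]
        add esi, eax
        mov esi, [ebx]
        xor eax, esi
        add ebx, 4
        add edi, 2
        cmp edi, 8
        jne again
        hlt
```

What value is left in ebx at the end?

212

after mov eax, 7: eax=7
after mov esi, 2: esi=2
after mov edi, 2: edi=2
after mov ebx, 200: ebx=200
after mov eax, [ebx]: eax=M[200]=6
after add esi, eax: esi=2+6=8
after mov esi, [ebx]: esi=M[200]=6
after xor eax, esi: eax=6^6=0
after add ebx, 4: ebx=200+4=204
after add edi, 2: edi=2+2=4
cmp edi, 8  (cmp 4,8)
jne again: taken
after mov eax, [ebx]: eax=M[204]=-3
after add esi, eax: esi=6+(-3)=3
after mov esi, [ebx]: esi=M[204]=-3
after xor eax, esi: eax=(-3)^(-3)=0
after add ebx, 4: ebx=204+4=208
after add edi, 2: edi=4+2=6
cmp edi, 8  (cmp 6,8)
jne again: taken
after mov eax, [ebx]: eax=M[208]=14
after add esi, eax: esi=(-3)+14=11
after mov esi, [ebx]: esi=M[208]=14
after xor eax, esi: eax=14^14=0
after add ebx, 4: ebx=208+4=212
after add edi, 2: edi=6+2=8
cmp edi, 8  (cmp 8,8)
jne again: not taken
halt.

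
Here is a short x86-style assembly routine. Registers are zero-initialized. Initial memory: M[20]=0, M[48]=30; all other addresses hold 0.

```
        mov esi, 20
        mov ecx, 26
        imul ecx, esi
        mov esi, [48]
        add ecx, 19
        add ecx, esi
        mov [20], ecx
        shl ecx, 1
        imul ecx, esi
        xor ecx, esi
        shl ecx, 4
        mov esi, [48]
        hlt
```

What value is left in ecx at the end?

545824

esi=20
ecx=26
ecx=26*20=520
esi=M[48]=30
ecx=520+19=539
ecx=539+30=569
mov [20], ecx → M[20]=569
ecx=569<<1=1138
ecx=1138*30=34140
ecx=34140^30=34114
ecx=34114<<4=545824
esi=M[48]=30
halt.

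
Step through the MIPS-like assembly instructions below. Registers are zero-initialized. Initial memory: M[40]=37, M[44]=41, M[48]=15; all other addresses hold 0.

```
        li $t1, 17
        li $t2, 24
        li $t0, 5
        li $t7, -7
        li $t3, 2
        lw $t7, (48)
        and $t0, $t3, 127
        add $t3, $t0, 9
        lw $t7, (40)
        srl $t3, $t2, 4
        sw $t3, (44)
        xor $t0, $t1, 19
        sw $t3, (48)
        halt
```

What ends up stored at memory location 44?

after li $t1, 17: $t1=17
after li $t2, 24: $t2=24
after li $t0, 5: $t0=5
after li $t7, -7: $t7=-7
after li $t3, 2: $t3=2
after lw $t7, (48): $t7=M[48]=15
after and $t0, $t3, 127: $t0=2&127=2
after add $t3, $t0, 9: $t3=2+9=11
after lw $t7, (40): $t7=M[40]=37
after srl $t3, $t2, 4: $t3=24>>4=1
sw $t3, (44) → M[44]=1
after xor $t0, $t1, 19: $t0=17^19=2
sw $t3, (48) → M[48]=1
halt.

1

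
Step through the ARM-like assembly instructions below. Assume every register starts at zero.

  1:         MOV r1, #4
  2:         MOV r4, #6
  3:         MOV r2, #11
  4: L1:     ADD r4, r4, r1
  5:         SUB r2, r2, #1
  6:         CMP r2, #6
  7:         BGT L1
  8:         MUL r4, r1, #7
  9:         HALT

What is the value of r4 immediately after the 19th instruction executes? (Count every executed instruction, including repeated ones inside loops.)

22

MOV r1, #4 → r1=4
MOV r4, #6 → r4=6
MOV r2, #11 → r2=11
ADD r4, r4, r1 → r4=6+4=10
SUB r2, r2, #1 → r2=11-1=10
CMP r2, #6  (cmp 10,6)
BGT L1: taken
ADD r4, r4, r1 → r4=10+4=14
SUB r2, r2, #1 → r2=10-1=9
CMP r2, #6  (cmp 9,6)
BGT L1: taken
ADD r4, r4, r1 → r4=14+4=18
SUB r2, r2, #1 → r2=9-1=8
CMP r2, #6  (cmp 8,6)
BGT L1: taken
ADD r4, r4, r1 → r4=18+4=22
SUB r2, r2, #1 → r2=8-1=7
CMP r2, #6  (cmp 7,6)
BGT L1: taken
After step 19: r4 = 22.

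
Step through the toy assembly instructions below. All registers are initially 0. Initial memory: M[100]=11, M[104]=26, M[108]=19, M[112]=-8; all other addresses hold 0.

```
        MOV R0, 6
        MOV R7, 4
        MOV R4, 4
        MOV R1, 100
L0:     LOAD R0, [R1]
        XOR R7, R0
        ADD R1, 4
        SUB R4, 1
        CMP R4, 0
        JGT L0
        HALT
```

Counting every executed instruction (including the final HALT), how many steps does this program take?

29

MOV R0, 6 → R0=6
MOV R7, 4 → R7=4
MOV R4, 4 → R4=4
MOV R1, 100 → R1=100
LOAD R0, [R1] → R0=M[100]=11
XOR R7, R0 → R7=4^11=15
ADD R1, 4 → R1=100+4=104
SUB R4, 1 → R4=4-1=3
CMP R4, 0  (cmp 3,0)
JGT L0: taken
LOAD R0, [R1] → R0=M[104]=26
XOR R7, R0 → R7=15^26=21
ADD R1, 4 → R1=104+4=108
SUB R4, 1 → R4=3-1=2
CMP R4, 0  (cmp 2,0)
JGT L0: taken
LOAD R0, [R1] → R0=M[108]=19
XOR R7, R0 → R7=21^19=6
ADD R1, 4 → R1=108+4=112
SUB R4, 1 → R4=2-1=1
CMP R4, 0  (cmp 1,0)
JGT L0: taken
LOAD R0, [R1] → R0=M[112]=-8
XOR R7, R0 → R7=6^(-8)=-2
ADD R1, 4 → R1=112+4=116
SUB R4, 1 → R4=1-1=0
CMP R4, 0  (cmp 0,0)
JGT L0: not taken
halt.
Total executed instructions: 29.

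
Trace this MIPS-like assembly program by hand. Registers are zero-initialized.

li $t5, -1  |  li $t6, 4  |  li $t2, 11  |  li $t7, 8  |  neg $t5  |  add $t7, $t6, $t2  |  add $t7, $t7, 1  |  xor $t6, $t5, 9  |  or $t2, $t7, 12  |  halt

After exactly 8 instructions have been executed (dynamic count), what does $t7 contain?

li $t5, -1 → $t5=-1
li $t6, 4 → $t6=4
li $t2, 11 → $t2=11
li $t7, 8 → $t7=8
neg $t5 → $t5=-(-1)=1
add $t7, $t6, $t2 → $t7=4+11=15
add $t7, $t7, 1 → $t7=15+1=16
xor $t6, $t5, 9 → $t6=1^9=8
After step 8: $t7 = 16.

16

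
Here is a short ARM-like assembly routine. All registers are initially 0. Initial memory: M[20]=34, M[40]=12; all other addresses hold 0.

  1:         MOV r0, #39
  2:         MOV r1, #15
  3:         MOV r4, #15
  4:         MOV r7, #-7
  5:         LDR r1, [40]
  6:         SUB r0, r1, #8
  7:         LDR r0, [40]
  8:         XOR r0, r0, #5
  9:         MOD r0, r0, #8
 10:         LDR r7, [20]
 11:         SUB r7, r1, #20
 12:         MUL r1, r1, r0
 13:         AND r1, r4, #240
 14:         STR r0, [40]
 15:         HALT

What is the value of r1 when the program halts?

0

MOV r0, #39 → r0=39
MOV r1, #15 → r1=15
MOV r4, #15 → r4=15
MOV r7, #-7 → r7=-7
LDR r1, [40] → r1=M[40]=12
SUB r0, r1, #8 → r0=12-8=4
LDR r0, [40] → r0=M[40]=12
XOR r0, r0, #5 → r0=12^5=9
MOD r0, r0, #8 → r0=9%8=1
LDR r7, [20] → r7=M[20]=34
SUB r7, r1, #20 → r7=12-20=-8
MUL r1, r1, r0 → r1=12*1=12
AND r1, r4, #240 → r1=15&240=0
STR r0, [40] → M[40]=1
halt.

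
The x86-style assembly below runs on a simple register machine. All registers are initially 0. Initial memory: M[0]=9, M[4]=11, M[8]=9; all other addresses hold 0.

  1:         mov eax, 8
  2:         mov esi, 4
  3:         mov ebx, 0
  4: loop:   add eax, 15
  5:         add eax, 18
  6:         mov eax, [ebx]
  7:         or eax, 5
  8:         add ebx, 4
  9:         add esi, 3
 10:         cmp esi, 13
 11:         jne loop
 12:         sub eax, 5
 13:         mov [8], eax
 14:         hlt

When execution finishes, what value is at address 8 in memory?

8

after mov eax, 8: eax=8
after mov esi, 4: esi=4
after mov ebx, 0: ebx=0
after add eax, 15: eax=8+15=23
after add eax, 18: eax=23+18=41
after mov eax, [ebx]: eax=M[0]=9
after or eax, 5: eax=9|5=13
after add ebx, 4: ebx=0+4=4
after add esi, 3: esi=4+3=7
cmp esi, 13  (cmp 7,13)
jne loop: taken
after add eax, 15: eax=13+15=28
after add eax, 18: eax=28+18=46
after mov eax, [ebx]: eax=M[4]=11
after or eax, 5: eax=11|5=15
after add ebx, 4: ebx=4+4=8
after add esi, 3: esi=7+3=10
cmp esi, 13  (cmp 10,13)
jne loop: taken
after add eax, 15: eax=15+15=30
after add eax, 18: eax=30+18=48
after mov eax, [ebx]: eax=M[8]=9
after or eax, 5: eax=9|5=13
after add ebx, 4: ebx=8+4=12
after add esi, 3: esi=10+3=13
cmp esi, 13  (cmp 13,13)
jne loop: not taken
after sub eax, 5: eax=13-5=8
mov [8], eax → M[8]=8
halt.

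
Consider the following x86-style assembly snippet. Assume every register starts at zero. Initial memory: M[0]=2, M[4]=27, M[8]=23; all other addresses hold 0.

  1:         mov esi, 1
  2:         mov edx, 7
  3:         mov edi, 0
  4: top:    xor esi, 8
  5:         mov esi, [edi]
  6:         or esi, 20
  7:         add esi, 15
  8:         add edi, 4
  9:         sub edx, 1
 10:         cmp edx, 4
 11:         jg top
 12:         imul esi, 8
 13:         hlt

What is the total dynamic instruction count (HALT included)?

after mov esi, 1: esi=1
after mov edx, 7: edx=7
after mov edi, 0: edi=0
after xor esi, 8: esi=1^8=9
after mov esi, [edi]: esi=M[0]=2
after or esi, 20: esi=2|20=22
after add esi, 15: esi=22+15=37
after add edi, 4: edi=0+4=4
after sub edx, 1: edx=7-1=6
cmp edx, 4  (cmp 6,4)
jg top: taken
after xor esi, 8: esi=37^8=45
after mov esi, [edi]: esi=M[4]=27
after or esi, 20: esi=27|20=31
after add esi, 15: esi=31+15=46
after add edi, 4: edi=4+4=8
after sub edx, 1: edx=6-1=5
cmp edx, 4  (cmp 5,4)
jg top: taken
after xor esi, 8: esi=46^8=38
after mov esi, [edi]: esi=M[8]=23
after or esi, 20: esi=23|20=23
after add esi, 15: esi=23+15=38
after add edi, 4: edi=8+4=12
after sub edx, 1: edx=5-1=4
cmp edx, 4  (cmp 4,4)
jg top: not taken
after imul esi, 8: esi=38*8=304
halt.
Total executed instructions: 29.

29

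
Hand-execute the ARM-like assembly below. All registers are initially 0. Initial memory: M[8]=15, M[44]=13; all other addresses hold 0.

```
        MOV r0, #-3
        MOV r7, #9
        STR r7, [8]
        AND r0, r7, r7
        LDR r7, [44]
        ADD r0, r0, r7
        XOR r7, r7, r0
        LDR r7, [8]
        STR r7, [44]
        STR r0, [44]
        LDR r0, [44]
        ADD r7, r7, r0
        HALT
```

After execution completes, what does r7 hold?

after MOV r0, #-3: r0=-3
after MOV r7, #9: r7=9
STR r7, [8] → M[8]=9
after AND r0, r7, r7: r0=9&9=9
after LDR r7, [44]: r7=M[44]=13
after ADD r0, r0, r7: r0=9+13=22
after XOR r7, r7, r0: r7=13^22=27
after LDR r7, [8]: r7=M[8]=9
STR r7, [44] → M[44]=9
STR r0, [44] → M[44]=22
after LDR r0, [44]: r0=M[44]=22
after ADD r7, r7, r0: r7=9+22=31
halt.

31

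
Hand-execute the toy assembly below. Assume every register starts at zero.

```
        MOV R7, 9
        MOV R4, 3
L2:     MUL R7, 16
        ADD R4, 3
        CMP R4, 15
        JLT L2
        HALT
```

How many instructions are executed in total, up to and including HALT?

19

after MOV R7, 9: R7=9
after MOV R4, 3: R4=3
after MUL R7, 16: R7=9*16=144
after ADD R4, 3: R4=3+3=6
CMP R4, 15  (cmp 6,15)
JLT L2: taken
after MUL R7, 16: R7=144*16=2304
after ADD R4, 3: R4=6+3=9
CMP R4, 15  (cmp 9,15)
JLT L2: taken
after MUL R7, 16: R7=2304*16=36864
after ADD R4, 3: R4=9+3=12
CMP R4, 15  (cmp 12,15)
JLT L2: taken
after MUL R7, 16: R7=36864*16=589824
after ADD R4, 3: R4=12+3=15
CMP R4, 15  (cmp 15,15)
JLT L2: not taken
halt.
Total executed instructions: 19.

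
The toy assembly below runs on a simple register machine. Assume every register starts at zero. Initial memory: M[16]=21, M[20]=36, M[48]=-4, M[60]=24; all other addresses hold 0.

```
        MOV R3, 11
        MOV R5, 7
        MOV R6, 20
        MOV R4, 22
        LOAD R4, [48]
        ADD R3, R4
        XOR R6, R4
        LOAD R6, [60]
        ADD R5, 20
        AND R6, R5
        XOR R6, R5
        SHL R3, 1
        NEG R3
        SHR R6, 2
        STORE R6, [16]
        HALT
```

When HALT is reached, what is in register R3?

-14

R3=11
R5=7
R6=20
R4=22
R4=M[48]=-4
R3=11+(-4)=7
R6=20^(-4)=-24
R6=M[60]=24
R5=7+20=27
R6=24&27=24
R6=24^27=3
R3=7<<1=14
R3=-(14)=-14
R6=3>>2=0
STORE R6, [16] → M[16]=0
halt.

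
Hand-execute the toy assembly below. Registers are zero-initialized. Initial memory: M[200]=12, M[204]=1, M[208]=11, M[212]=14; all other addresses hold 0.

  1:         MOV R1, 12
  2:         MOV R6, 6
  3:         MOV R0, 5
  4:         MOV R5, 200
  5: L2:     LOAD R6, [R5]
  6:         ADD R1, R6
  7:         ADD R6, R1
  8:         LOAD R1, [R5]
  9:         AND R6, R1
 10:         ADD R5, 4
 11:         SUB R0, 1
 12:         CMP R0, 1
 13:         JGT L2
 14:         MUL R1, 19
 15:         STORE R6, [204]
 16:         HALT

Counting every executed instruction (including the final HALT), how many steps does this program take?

43

after MOV R1, 12: R1=12
after MOV R6, 6: R6=6
after MOV R0, 5: R0=5
after MOV R5, 200: R5=200
after LOAD R6, [R5]: R6=M[200]=12
after ADD R1, R6: R1=12+12=24
after ADD R6, R1: R6=12+24=36
after LOAD R1, [R5]: R1=M[200]=12
after AND R6, R1: R6=36&12=4
after ADD R5, 4: R5=200+4=204
after SUB R0, 1: R0=5-1=4
CMP R0, 1  (cmp 4,1)
JGT L2: taken
after LOAD R6, [R5]: R6=M[204]=1
after ADD R1, R6: R1=12+1=13
after ADD R6, R1: R6=1+13=14
after LOAD R1, [R5]: R1=M[204]=1
after AND R6, R1: R6=14&1=0
after ADD R5, 4: R5=204+4=208
after SUB R0, 1: R0=4-1=3
CMP R0, 1  (cmp 3,1)
JGT L2: taken
after LOAD R6, [R5]: R6=M[208]=11
after ADD R1, R6: R1=1+11=12
after ADD R6, R1: R6=11+12=23
after LOAD R1, [R5]: R1=M[208]=11
after AND R6, R1: R6=23&11=3
after ADD R5, 4: R5=208+4=212
after SUB R0, 1: R0=3-1=2
CMP R0, 1  (cmp 2,1)
JGT L2: taken
after LOAD R6, [R5]: R6=M[212]=14
after ADD R1, R6: R1=11+14=25
after ADD R6, R1: R6=14+25=39
after LOAD R1, [R5]: R1=M[212]=14
after AND R6, R1: R6=39&14=6
after ADD R5, 4: R5=212+4=216
after SUB R0, 1: R0=2-1=1
CMP R0, 1  (cmp 1,1)
JGT L2: not taken
after MUL R1, 19: R1=14*19=266
STORE R6, [204] → M[204]=6
halt.
Total executed instructions: 43.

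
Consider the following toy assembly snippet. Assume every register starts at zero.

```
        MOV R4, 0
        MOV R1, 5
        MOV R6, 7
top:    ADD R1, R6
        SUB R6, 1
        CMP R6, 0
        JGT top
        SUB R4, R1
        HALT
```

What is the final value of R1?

33

after MOV R4, 0: R4=0
after MOV R1, 5: R1=5
after MOV R6, 7: R6=7
after ADD R1, R6: R1=5+7=12
after SUB R6, 1: R6=7-1=6
CMP R6, 0  (cmp 6,0)
JGT top: taken
after ADD R1, R6: R1=12+6=18
after SUB R6, 1: R6=6-1=5
CMP R6, 0  (cmp 5,0)
JGT top: taken
after ADD R1, R6: R1=18+5=23
after SUB R6, 1: R6=5-1=4
CMP R6, 0  (cmp 4,0)
JGT top: taken
after ADD R1, R6: R1=23+4=27
after SUB R6, 1: R6=4-1=3
CMP R6, 0  (cmp 3,0)
JGT top: taken
after ADD R1, R6: R1=27+3=30
after SUB R6, 1: R6=3-1=2
CMP R6, 0  (cmp 2,0)
JGT top: taken
after ADD R1, R6: R1=30+2=32
after SUB R6, 1: R6=2-1=1
CMP R6, 0  (cmp 1,0)
JGT top: taken
after ADD R1, R6: R1=32+1=33
after SUB R6, 1: R6=1-1=0
CMP R6, 0  (cmp 0,0)
JGT top: not taken
after SUB R4, R1: R4=0-33=-33
halt.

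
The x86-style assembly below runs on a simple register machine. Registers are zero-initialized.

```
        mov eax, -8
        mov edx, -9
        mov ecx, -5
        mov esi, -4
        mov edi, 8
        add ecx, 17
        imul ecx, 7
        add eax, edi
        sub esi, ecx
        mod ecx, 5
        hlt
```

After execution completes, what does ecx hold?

after mov eax, -8: eax=-8
after mov edx, -9: edx=-9
after mov ecx, -5: ecx=-5
after mov esi, -4: esi=-4
after mov edi, 8: edi=8
after add ecx, 17: ecx=(-5)+17=12
after imul ecx, 7: ecx=12*7=84
after add eax, edi: eax=(-8)+8=0
after sub esi, ecx: esi=(-4)-84=-88
after mod ecx, 5: ecx=84%5=4
halt.

4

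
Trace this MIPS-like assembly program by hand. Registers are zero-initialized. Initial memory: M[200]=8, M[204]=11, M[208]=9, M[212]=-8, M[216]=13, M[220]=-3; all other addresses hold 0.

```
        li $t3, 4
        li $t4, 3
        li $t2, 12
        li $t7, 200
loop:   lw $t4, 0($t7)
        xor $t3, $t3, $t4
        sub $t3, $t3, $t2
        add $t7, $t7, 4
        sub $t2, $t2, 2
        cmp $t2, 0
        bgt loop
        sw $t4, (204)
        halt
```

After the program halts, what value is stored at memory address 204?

-3

$t3=4
$t4=3
$t2=12
$t7=200
$t4=M[200]=8
$t3=4^8=12
$t3=12-12=0
$t7=200+4=204
$t2=12-2=10
cmp $t2, 0  (cmp 10,0)
bgt loop: taken
$t4=M[204]=11
$t3=0^11=11
$t3=11-10=1
$t7=204+4=208
$t2=10-2=8
cmp $t2, 0  (cmp 8,0)
bgt loop: taken
$t4=M[208]=9
$t3=1^9=8
$t3=8-8=0
$t7=208+4=212
$t2=8-2=6
cmp $t2, 0  (cmp 6,0)
bgt loop: taken
$t4=M[212]=-8
$t3=0^(-8)=-8
$t3=(-8)-6=-14
$t7=212+4=216
$t2=6-2=4
cmp $t2, 0  (cmp 4,0)
bgt loop: taken
$t4=M[216]=13
$t3=(-14)^13=-1
$t3=(-1)-4=-5
$t7=216+4=220
$t2=4-2=2
cmp $t2, 0  (cmp 2,0)
bgt loop: taken
$t4=M[220]=-3
$t3=(-5)^(-3)=6
$t3=6-2=4
$t7=220+4=224
$t2=2-2=0
cmp $t2, 0  (cmp 0,0)
bgt loop: not taken
sw $t4, (204) → M[204]=-3
halt.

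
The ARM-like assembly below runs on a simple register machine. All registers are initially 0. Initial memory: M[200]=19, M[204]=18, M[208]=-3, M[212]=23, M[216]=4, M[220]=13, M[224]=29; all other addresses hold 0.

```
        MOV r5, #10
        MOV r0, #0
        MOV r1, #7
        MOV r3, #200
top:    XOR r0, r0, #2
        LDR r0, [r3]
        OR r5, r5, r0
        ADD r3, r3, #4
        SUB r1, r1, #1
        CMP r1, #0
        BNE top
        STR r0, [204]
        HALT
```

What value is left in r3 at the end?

228

after MOV r5, #10: r5=10
after MOV r0, #0: r0=0
after MOV r1, #7: r1=7
after MOV r3, #200: r3=200
after XOR r0, r0, #2: r0=0^2=2
after LDR r0, [r3]: r0=M[200]=19
after OR r5, r5, r0: r5=10|19=27
after ADD r3, r3, #4: r3=200+4=204
after SUB r1, r1, #1: r1=7-1=6
CMP r1, #0  (cmp 6,0)
BNE top: taken
after XOR r0, r0, #2: r0=19^2=17
after LDR r0, [r3]: r0=M[204]=18
after OR r5, r5, r0: r5=27|18=27
after ADD r3, r3, #4: r3=204+4=208
after SUB r1, r1, #1: r1=6-1=5
CMP r1, #0  (cmp 5,0)
BNE top: taken
after XOR r0, r0, #2: r0=18^2=16
after LDR r0, [r3]: r0=M[208]=-3
after OR r5, r5, r0: r5=27|(-3)=-1
after ADD r3, r3, #4: r3=208+4=212
after SUB r1, r1, #1: r1=5-1=4
CMP r1, #0  (cmp 4,0)
BNE top: taken
after XOR r0, r0, #2: r0=(-3)^2=-1
after LDR r0, [r3]: r0=M[212]=23
after OR r5, r5, r0: r5=(-1)|23=-1
after ADD r3, r3, #4: r3=212+4=216
after SUB r1, r1, #1: r1=4-1=3
CMP r1, #0  (cmp 3,0)
BNE top: taken
after XOR r0, r0, #2: r0=23^2=21
after LDR r0, [r3]: r0=M[216]=4
after OR r5, r5, r0: r5=(-1)|4=-1
after ADD r3, r3, #4: r3=216+4=220
after SUB r1, r1, #1: r1=3-1=2
CMP r1, #0  (cmp 2,0)
BNE top: taken
after XOR r0, r0, #2: r0=4^2=6
after LDR r0, [r3]: r0=M[220]=13
after OR r5, r5, r0: r5=(-1)|13=-1
after ADD r3, r3, #4: r3=220+4=224
after SUB r1, r1, #1: r1=2-1=1
CMP r1, #0  (cmp 1,0)
BNE top: taken
after XOR r0, r0, #2: r0=13^2=15
after LDR r0, [r3]: r0=M[224]=29
after OR r5, r5, r0: r5=(-1)|29=-1
after ADD r3, r3, #4: r3=224+4=228
after SUB r1, r1, #1: r1=1-1=0
CMP r1, #0  (cmp 0,0)
BNE top: not taken
STR r0, [204] → M[204]=29
halt.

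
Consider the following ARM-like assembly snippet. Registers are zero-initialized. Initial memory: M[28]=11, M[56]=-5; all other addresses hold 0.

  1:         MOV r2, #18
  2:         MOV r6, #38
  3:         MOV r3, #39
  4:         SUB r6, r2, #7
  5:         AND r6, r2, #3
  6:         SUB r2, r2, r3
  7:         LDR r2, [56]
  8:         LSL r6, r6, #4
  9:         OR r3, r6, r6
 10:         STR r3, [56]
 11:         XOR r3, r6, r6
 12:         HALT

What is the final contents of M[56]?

32

after MOV r2, #18: r2=18
after MOV r6, #38: r6=38
after MOV r3, #39: r3=39
after SUB r6, r2, #7: r6=18-7=11
after AND r6, r2, #3: r6=18&3=2
after SUB r2, r2, r3: r2=18-39=-21
after LDR r2, [56]: r2=M[56]=-5
after LSL r6, r6, #4: r6=2<<4=32
after OR r3, r6, r6: r3=32|32=32
STR r3, [56] → M[56]=32
after XOR r3, r6, r6: r3=32^32=0
halt.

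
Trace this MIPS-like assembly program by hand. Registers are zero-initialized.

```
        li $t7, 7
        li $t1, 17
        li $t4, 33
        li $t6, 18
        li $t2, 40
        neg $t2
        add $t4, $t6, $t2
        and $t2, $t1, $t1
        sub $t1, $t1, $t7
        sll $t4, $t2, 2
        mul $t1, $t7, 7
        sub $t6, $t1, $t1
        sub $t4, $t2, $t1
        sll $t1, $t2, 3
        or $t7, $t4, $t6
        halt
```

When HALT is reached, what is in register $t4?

-32

li $t7, 7 → $t7=7
li $t1, 17 → $t1=17
li $t4, 33 → $t4=33
li $t6, 18 → $t6=18
li $t2, 40 → $t2=40
neg $t2 → $t2=-(40)=-40
add $t4, $t6, $t2 → $t4=18+(-40)=-22
and $t2, $t1, $t1 → $t2=17&17=17
sub $t1, $t1, $t7 → $t1=17-7=10
sll $t4, $t2, 2 → $t4=17<<2=68
mul $t1, $t7, 7 → $t1=7*7=49
sub $t6, $t1, $t1 → $t6=49-49=0
sub $t4, $t2, $t1 → $t4=17-49=-32
sll $t1, $t2, 3 → $t1=17<<3=136
or $t7, $t4, $t6 → $t7=(-32)|0=-32
halt.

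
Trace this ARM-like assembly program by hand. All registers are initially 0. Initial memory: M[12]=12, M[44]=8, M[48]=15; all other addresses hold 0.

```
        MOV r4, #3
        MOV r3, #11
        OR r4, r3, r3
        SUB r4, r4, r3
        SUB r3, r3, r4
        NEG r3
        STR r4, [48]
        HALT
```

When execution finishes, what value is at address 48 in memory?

after MOV r4, #3: r4=3
after MOV r3, #11: r3=11
after OR r4, r3, r3: r4=11|11=11
after SUB r4, r4, r3: r4=11-11=0
after SUB r3, r3, r4: r3=11-0=11
after NEG r3: r3=-(11)=-11
STR r4, [48] → M[48]=0
halt.

0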